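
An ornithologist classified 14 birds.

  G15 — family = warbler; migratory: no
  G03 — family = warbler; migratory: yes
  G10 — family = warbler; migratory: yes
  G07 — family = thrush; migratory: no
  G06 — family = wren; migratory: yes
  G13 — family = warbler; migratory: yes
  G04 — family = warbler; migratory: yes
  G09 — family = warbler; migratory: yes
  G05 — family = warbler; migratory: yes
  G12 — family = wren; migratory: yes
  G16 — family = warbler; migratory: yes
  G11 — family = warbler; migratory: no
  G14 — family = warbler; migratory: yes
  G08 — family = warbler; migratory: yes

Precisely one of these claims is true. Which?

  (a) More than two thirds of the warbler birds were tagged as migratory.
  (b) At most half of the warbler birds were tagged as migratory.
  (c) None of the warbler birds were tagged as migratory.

(a)

|A| = 11, |A ∩ B| = 9, |A ∖ B| = 2.
(a) requires |A ∩ B| / |A| > 2/3: true.
(b) requires |A ∩ B| ≤ |A ∖ B|: false.
(c) requires A ∩ B = ∅ (|A ∩ B| = 0): false.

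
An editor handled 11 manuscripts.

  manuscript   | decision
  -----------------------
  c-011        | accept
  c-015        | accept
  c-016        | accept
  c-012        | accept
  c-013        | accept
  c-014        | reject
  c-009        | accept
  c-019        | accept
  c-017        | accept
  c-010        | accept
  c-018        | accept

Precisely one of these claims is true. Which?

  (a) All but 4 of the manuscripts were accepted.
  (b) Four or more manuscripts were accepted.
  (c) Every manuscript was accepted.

|A| = 11, |A ∩ B| = 10, |A ∖ B| = 1.
(a) requires |A ∖ B| = 4: false.
(b) requires |A ∩ B| ≥ 4: true.
(c) requires A ⊆ B, i.e. every element of A is in B (|A ∖ B| = 0): false.

(b)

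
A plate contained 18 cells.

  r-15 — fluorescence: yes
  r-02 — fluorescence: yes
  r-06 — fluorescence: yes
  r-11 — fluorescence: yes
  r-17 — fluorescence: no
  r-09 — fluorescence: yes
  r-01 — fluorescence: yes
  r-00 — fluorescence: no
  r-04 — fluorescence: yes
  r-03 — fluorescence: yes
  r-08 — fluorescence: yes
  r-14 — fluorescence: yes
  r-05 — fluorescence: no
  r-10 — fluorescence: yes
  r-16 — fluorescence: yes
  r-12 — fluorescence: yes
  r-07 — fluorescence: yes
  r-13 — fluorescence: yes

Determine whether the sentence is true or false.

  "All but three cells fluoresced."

True

The determiner here denotes the relation: |A ∖ B| = 3.
|A| = 18, |A ∩ B| = 15, |A ∖ B| = 3.
|A ∖ B| = 3, so the statement is true.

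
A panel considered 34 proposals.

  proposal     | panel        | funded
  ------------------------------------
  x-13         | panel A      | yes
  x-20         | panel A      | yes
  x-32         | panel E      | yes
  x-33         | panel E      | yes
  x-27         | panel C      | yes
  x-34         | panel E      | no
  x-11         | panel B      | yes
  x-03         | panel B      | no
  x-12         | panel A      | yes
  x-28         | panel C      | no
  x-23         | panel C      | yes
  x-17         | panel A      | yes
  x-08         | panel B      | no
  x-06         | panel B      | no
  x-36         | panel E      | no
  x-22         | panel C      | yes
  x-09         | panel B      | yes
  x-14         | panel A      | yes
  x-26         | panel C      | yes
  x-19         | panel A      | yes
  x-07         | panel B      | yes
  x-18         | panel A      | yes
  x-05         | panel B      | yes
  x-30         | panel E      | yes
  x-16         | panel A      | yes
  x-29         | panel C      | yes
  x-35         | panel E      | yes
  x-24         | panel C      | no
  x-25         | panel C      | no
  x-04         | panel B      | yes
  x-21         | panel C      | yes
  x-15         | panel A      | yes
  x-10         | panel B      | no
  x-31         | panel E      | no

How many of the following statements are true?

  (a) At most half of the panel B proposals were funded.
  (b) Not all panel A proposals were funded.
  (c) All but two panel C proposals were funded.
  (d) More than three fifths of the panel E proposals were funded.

(a) panel B: |A| = 9, |A ∩ B| = 5; needs |A ∩ B| ≤ |A ∖ B| — false.
(b) panel A: |A| = 9, |A ∩ B| = 9; needs A ⊄ B (|A ∖ B| ≥ 1) — false.
(c) panel C: |A| = 9, |A ∩ B| = 6; needs |A ∖ B| = 2 — false.
(d) panel E: |A| = 7, |A ∩ B| = 4; needs |A ∩ B| / |A| > 3/5 — false.

0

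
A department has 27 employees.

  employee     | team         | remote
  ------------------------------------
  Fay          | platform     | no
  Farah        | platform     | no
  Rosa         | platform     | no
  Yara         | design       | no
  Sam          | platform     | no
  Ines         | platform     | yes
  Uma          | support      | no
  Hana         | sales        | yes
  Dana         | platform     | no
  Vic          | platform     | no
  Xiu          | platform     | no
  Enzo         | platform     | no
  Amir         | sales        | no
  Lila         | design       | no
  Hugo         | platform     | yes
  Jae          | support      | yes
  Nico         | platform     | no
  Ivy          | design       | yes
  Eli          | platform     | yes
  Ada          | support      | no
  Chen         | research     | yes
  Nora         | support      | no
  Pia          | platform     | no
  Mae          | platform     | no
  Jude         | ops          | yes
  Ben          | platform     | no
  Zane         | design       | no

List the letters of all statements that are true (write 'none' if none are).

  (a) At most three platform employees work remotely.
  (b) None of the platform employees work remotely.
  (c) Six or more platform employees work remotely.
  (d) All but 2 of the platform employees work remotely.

|A| = 15, |A ∩ B| = 3, |A ∖ B| = 12.
(a) |A ∩ B| ≤ 3: holds.
(b) A ∩ B = ∅ (|A ∩ B| = 0): fails.
(c) |A ∩ B| ≥ 6: fails.
(d) |A ∖ B| = 2: fails.

(a)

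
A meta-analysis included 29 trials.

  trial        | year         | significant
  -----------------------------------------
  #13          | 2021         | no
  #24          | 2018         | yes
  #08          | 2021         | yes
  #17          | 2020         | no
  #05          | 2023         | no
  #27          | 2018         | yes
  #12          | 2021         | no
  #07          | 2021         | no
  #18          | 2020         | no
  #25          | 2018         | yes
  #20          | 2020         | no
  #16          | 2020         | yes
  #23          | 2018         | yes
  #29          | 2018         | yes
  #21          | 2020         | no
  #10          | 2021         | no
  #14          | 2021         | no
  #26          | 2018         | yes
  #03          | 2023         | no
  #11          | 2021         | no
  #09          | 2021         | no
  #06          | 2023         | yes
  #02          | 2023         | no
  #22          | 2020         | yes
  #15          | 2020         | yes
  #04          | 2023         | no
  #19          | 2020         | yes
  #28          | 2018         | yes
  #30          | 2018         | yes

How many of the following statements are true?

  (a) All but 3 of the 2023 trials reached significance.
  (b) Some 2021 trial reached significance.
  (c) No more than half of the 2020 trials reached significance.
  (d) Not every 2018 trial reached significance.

(a) 2023: |A| = 5, |A ∩ B| = 1; needs |A ∖ B| = 3 — false.
(b) 2021: |A| = 8, |A ∩ B| = 1; needs A ∩ B ≠ ∅ (|A ∩ B| ≥ 1) — true.
(c) 2020: |A| = 8, |A ∩ B| = 4; needs |A ∩ B| ≤ |A ∖ B| — true.
(d) 2018: |A| = 8, |A ∩ B| = 8; needs A ⊄ B (|A ∖ B| ≥ 1) — false.

2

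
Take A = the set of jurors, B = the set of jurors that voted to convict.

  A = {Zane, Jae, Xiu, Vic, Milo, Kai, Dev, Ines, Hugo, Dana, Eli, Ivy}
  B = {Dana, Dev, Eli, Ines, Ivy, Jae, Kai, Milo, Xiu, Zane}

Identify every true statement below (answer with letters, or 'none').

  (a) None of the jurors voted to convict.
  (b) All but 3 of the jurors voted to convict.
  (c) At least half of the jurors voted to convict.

|A| = 12, |A ∩ B| = 10, |A ∖ B| = 2.
(a) A ∩ B = ∅ (|A ∩ B| = 0): fails.
(b) |A ∖ B| = 3: fails.
(c) |A ∩ B| ≥ |A ∖ B|: holds.

(c)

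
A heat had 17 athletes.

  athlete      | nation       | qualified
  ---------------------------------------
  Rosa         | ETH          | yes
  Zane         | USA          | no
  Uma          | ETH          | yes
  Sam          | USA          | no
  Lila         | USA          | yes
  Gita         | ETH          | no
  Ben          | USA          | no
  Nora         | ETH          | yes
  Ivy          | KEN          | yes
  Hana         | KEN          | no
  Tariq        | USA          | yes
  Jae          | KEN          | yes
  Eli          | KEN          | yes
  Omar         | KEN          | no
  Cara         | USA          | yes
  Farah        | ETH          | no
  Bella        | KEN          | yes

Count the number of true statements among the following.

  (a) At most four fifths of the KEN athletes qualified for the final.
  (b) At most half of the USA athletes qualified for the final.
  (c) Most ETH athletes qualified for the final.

3

(a) KEN: |A| = 6, |A ∩ B| = 4; needs |A ∩ B| / |A| ≤ 4/5 — true.
(b) USA: |A| = 6, |A ∩ B| = 3; needs |A ∩ B| ≤ |A ∖ B| — true.
(c) ETH: |A| = 5, |A ∩ B| = 3; needs |A ∩ B| > |A ∖ B| — true.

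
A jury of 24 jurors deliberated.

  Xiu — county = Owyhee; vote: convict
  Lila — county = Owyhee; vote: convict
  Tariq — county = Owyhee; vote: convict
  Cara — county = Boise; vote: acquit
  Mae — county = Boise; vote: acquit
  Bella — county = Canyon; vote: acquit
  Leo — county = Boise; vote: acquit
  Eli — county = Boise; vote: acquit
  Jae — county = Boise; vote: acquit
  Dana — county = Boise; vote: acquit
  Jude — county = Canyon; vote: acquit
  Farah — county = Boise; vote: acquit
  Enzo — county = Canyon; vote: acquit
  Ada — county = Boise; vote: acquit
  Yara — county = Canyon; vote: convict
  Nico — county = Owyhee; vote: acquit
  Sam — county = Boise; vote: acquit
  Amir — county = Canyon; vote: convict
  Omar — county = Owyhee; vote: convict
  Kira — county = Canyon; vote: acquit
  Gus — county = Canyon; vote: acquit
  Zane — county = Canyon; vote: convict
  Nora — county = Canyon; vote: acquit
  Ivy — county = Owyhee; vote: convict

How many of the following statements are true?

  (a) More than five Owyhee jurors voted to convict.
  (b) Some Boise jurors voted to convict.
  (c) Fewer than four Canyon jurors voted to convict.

(a) Owyhee: |A| = 6, |A ∩ B| = 5; needs |A ∩ B| > 5 — false.
(b) Boise: |A| = 9, |A ∩ B| = 0; needs A ∩ B ≠ ∅ (|A ∩ B| ≥ 1) — false.
(c) Canyon: |A| = 9, |A ∩ B| = 3; needs |A ∩ B| < 4 — true.

1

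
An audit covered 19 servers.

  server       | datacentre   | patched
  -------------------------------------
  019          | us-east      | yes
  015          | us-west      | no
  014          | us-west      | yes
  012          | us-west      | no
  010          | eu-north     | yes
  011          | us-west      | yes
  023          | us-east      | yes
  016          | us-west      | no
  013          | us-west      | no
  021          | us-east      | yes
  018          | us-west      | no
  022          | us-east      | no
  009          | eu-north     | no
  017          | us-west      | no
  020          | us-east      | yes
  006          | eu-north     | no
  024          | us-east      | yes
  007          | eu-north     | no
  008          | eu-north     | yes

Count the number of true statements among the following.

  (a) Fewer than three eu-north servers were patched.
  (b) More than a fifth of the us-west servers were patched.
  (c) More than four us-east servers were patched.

(a) eu-north: |A| = 5, |A ∩ B| = 2; needs |A ∩ B| < 3 — true.
(b) us-west: |A| = 8, |A ∩ B| = 2; needs |A ∩ B| / |A| > 1/5 — true.
(c) us-east: |A| = 6, |A ∩ B| = 5; needs |A ∩ B| > 4 — true.

3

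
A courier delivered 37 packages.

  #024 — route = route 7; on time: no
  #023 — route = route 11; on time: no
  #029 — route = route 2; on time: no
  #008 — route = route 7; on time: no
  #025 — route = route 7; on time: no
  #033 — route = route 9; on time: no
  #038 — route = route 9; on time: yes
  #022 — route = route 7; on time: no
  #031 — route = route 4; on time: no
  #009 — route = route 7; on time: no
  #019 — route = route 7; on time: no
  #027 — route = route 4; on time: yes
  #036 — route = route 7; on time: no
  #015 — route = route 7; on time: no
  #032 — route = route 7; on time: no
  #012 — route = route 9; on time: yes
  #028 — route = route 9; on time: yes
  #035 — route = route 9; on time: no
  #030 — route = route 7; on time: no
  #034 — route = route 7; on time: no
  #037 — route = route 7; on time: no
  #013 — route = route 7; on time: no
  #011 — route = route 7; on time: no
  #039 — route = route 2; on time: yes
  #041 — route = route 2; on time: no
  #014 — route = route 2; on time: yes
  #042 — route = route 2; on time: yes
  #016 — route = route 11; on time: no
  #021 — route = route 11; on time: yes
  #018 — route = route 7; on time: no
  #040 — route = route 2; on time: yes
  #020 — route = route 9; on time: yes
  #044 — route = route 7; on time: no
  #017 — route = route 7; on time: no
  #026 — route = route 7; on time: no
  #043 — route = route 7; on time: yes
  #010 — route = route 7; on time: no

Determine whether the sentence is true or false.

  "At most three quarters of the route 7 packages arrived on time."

True

The determiner here denotes the relation: |A ∩ B| / |A| ≤ 3/4.
|A| = 20, |A ∩ B| = 1, |A ∖ B| = 19.
|A ∩ B|/|A| = 1/20, so the statement is true.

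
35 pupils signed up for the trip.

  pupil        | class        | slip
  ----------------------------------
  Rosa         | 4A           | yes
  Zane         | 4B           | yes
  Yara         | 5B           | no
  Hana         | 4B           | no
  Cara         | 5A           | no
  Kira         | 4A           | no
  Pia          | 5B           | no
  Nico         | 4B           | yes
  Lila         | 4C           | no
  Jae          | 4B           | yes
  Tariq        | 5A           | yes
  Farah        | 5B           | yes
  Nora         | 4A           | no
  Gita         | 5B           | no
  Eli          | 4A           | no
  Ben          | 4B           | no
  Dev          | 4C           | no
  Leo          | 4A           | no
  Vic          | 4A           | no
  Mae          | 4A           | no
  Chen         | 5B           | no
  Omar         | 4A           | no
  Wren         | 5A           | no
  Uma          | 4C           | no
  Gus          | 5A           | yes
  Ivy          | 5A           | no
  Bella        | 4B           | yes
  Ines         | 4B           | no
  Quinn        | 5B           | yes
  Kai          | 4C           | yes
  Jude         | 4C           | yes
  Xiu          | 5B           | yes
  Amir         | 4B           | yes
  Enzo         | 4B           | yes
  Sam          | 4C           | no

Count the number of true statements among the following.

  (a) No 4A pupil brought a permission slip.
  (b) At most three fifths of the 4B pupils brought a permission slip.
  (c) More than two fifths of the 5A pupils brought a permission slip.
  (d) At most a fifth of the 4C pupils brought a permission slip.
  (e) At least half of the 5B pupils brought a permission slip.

0

(a) 4A: |A| = 8, |A ∩ B| = 1; needs A ∩ B = ∅ (|A ∩ B| = 0) — false.
(b) 4B: |A| = 9, |A ∩ B| = 6; needs |A ∩ B| / |A| ≤ 3/5 — false.
(c) 5A: |A| = 5, |A ∩ B| = 2; needs |A ∩ B| / |A| > 2/5 — false.
(d) 4C: |A| = 6, |A ∩ B| = 2; needs |A ∩ B| / |A| ≤ 1/5 — false.
(e) 5B: |A| = 7, |A ∩ B| = 3; needs |A ∩ B| ≥ |A ∖ B| — false.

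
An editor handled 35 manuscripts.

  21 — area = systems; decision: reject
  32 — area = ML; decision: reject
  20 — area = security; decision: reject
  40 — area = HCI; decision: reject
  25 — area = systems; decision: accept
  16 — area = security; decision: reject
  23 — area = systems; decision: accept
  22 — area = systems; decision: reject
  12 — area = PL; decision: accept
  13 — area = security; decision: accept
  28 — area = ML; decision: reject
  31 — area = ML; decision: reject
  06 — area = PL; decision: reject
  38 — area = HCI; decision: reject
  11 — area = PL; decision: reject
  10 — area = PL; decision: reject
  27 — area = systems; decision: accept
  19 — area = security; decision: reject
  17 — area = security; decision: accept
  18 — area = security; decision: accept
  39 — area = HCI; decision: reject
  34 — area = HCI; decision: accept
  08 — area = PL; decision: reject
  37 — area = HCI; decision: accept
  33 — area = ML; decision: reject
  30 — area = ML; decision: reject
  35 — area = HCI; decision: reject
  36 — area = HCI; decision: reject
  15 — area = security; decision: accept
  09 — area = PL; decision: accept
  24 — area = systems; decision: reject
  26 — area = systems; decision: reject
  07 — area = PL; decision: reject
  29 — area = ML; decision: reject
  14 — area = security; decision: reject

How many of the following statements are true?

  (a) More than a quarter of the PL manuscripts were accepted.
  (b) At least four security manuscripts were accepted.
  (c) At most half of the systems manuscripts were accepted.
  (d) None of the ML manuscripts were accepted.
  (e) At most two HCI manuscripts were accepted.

5

(a) PL: |A| = 7, |A ∩ B| = 2; needs |A ∩ B| / |A| > 1/4 — true.
(b) security: |A| = 8, |A ∩ B| = 4; needs |A ∩ B| ≥ 4 — true.
(c) systems: |A| = 7, |A ∩ B| = 3; needs |A ∩ B| ≤ |A ∖ B| — true.
(d) ML: |A| = 6, |A ∩ B| = 0; needs A ∩ B = ∅ (|A ∩ B| = 0) — true.
(e) HCI: |A| = 7, |A ∩ B| = 2; needs |A ∩ B| ≤ 2 — true.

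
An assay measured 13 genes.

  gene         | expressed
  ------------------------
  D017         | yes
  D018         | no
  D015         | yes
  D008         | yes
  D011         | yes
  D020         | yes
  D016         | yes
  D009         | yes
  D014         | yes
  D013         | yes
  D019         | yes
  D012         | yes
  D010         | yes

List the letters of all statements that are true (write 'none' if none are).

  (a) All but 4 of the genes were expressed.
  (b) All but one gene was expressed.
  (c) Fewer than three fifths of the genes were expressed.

(b)

|A| = 13, |A ∩ B| = 12, |A ∖ B| = 1.
(a) |A ∖ B| = 4: fails.
(b) |A ∖ B| = 1: holds.
(c) |A ∩ B| / |A| < 3/5: fails.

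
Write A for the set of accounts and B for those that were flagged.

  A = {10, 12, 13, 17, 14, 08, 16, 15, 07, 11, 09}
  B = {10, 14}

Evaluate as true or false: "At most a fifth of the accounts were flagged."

True

Truth condition: |A ∩ B| / |A| ≤ 1/5.
A (the restrictor) = {10, 12, 13, 17, 14, 08, 16, 15, 07, 11, 09}, |A| = 11.
A ∩ B = {10, 14}, so |A ∩ B| = 2.
A ∖ B = {12, 13, 17, 08, 16, 15, 07, 11, 09}, so |A ∖ B| = 9.
|A ∩ B|/|A| = 2/11, so the statement is true.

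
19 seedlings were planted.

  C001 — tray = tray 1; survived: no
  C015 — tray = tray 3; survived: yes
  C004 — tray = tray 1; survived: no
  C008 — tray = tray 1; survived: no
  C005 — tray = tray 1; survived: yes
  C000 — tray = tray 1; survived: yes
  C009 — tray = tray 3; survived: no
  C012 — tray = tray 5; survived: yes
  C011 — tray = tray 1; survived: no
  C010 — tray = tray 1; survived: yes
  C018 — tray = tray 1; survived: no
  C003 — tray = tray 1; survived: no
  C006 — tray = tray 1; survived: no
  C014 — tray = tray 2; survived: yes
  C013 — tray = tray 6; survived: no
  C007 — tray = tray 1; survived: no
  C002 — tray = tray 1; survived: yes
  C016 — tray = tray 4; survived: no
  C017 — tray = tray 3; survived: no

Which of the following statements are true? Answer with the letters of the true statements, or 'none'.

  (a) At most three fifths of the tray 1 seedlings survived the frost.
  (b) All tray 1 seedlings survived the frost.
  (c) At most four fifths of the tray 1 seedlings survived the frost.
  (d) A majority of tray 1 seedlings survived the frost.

(a), (c)

|A| = 12, |A ∩ B| = 4, |A ∖ B| = 8.
(a) |A ∩ B| / |A| ≤ 3/5: holds.
(b) A ⊆ B, i.e. every element of A is in B (|A ∖ B| = 0): fails.
(c) |A ∩ B| / |A| ≤ 4/5: holds.
(d) |A ∩ B| > |A ∖ B|: fails.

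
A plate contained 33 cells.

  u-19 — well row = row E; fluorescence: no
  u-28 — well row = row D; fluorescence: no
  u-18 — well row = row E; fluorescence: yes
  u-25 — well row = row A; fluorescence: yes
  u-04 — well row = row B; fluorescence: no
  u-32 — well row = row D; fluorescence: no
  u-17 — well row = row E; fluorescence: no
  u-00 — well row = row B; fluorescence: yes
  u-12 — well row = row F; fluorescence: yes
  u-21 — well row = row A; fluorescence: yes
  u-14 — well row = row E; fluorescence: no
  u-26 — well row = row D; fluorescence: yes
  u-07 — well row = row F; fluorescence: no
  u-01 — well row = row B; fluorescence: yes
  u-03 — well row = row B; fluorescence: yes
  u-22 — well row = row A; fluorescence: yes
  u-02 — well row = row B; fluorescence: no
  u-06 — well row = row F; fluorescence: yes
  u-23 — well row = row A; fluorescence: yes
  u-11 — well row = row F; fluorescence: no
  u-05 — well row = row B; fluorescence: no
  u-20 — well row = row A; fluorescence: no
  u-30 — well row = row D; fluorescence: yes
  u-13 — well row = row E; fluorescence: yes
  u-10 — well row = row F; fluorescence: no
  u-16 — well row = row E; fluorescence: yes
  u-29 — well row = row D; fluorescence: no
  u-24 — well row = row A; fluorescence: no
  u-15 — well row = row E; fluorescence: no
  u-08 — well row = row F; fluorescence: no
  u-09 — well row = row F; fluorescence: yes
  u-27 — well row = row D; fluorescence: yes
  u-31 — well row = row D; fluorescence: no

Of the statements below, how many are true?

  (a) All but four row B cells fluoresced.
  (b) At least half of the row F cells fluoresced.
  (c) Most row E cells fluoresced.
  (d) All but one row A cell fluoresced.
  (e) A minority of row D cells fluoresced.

(a) row B: |A| = 6, |A ∩ B| = 3; needs |A ∖ B| = 4 — false.
(b) row F: |A| = 7, |A ∩ B| = 3; needs |A ∩ B| ≥ |A ∖ B| — false.
(c) row E: |A| = 7, |A ∩ B| = 3; needs |A ∩ B| > |A ∖ B| — false.
(d) row A: |A| = 6, |A ∩ B| = 4; needs |A ∖ B| = 1 — false.
(e) row D: |A| = 7, |A ∩ B| = 3; needs |A ∩ B| < |A ∖ B| — true.

1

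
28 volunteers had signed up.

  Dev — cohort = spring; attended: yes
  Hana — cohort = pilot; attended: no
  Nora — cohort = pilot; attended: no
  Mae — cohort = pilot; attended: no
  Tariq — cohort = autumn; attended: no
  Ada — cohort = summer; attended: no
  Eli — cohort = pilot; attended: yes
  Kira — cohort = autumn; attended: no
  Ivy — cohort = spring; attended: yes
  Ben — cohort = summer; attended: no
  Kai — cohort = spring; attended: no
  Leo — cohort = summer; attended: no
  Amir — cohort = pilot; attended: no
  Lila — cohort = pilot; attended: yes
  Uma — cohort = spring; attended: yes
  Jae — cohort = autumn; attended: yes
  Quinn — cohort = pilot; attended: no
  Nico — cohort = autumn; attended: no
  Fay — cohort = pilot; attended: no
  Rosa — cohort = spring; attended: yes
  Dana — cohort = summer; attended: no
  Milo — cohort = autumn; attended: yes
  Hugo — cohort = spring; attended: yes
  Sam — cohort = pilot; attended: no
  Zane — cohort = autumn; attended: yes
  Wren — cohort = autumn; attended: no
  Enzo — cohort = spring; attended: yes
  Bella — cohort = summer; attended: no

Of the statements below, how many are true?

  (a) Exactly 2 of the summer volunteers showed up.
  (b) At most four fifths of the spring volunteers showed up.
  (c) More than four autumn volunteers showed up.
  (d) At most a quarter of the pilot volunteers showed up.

(a) summer: |A| = 5, |A ∩ B| = 0; needs |A ∩ B| = 2 — false.
(b) spring: |A| = 7, |A ∩ B| = 6; needs |A ∩ B| / |A| ≤ 4/5 — false.
(c) autumn: |A| = 7, |A ∩ B| = 3; needs |A ∩ B| > 4 — false.
(d) pilot: |A| = 9, |A ∩ B| = 2; needs |A ∩ B| / |A| ≤ 1/4 — true.

1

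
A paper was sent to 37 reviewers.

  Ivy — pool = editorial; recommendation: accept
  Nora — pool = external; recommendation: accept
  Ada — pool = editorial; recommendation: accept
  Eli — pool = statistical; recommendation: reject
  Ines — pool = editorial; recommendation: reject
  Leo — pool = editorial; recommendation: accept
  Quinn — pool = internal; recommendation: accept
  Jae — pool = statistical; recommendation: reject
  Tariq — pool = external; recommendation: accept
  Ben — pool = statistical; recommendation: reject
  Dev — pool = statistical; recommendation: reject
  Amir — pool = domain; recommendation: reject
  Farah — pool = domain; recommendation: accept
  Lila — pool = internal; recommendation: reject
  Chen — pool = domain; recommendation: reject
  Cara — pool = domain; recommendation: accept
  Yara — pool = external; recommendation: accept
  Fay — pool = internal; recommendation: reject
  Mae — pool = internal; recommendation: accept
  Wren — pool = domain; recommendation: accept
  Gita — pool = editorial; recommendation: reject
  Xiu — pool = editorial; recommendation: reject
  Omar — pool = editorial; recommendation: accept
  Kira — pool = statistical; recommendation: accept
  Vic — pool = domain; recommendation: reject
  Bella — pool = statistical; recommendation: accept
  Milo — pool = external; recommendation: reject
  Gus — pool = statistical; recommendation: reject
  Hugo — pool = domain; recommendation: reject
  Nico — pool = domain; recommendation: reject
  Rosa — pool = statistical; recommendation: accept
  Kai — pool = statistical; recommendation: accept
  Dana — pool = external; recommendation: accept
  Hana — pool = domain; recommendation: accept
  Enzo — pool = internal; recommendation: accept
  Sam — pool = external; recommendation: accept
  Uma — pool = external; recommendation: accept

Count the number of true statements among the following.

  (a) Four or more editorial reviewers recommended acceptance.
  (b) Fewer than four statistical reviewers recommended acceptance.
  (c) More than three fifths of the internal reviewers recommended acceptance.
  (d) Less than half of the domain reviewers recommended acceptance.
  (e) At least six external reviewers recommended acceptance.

(a) editorial: |A| = 7, |A ∩ B| = 4; needs |A ∩ B| ≥ 4 — true.
(b) statistical: |A| = 9, |A ∩ B| = 4; needs |A ∩ B| < 4 — false.
(c) internal: |A| = 5, |A ∩ B| = 3; needs |A ∩ B| / |A| > 3/5 — false.
(d) domain: |A| = 9, |A ∩ B| = 4; needs |A ∩ B| < |A ∖ B| — true.
(e) external: |A| = 7, |A ∩ B| = 6; needs |A ∩ B| ≥ 6 — true.

3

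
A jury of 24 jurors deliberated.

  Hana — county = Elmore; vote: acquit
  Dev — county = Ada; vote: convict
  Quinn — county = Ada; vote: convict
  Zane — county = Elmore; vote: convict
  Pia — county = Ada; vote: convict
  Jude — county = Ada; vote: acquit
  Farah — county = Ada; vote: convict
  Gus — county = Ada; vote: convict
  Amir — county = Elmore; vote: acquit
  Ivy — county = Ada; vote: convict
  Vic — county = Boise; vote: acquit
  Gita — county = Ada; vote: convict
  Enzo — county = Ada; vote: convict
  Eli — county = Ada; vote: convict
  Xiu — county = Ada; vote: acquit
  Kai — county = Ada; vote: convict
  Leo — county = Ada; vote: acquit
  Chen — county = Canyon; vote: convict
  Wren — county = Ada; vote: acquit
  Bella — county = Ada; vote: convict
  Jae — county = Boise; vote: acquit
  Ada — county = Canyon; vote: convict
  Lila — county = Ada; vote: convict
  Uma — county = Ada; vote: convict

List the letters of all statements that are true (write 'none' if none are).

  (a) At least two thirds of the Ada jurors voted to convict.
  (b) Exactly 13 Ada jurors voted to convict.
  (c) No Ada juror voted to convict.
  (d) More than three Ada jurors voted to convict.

|A| = 17, |A ∩ B| = 13, |A ∖ B| = 4.
(a) |A ∩ B| / |A| ≥ 2/3: holds.
(b) |A ∩ B| = 13: holds.
(c) A ∩ B = ∅ (|A ∩ B| = 0): fails.
(d) |A ∩ B| > 3: holds.

(a), (b), (d)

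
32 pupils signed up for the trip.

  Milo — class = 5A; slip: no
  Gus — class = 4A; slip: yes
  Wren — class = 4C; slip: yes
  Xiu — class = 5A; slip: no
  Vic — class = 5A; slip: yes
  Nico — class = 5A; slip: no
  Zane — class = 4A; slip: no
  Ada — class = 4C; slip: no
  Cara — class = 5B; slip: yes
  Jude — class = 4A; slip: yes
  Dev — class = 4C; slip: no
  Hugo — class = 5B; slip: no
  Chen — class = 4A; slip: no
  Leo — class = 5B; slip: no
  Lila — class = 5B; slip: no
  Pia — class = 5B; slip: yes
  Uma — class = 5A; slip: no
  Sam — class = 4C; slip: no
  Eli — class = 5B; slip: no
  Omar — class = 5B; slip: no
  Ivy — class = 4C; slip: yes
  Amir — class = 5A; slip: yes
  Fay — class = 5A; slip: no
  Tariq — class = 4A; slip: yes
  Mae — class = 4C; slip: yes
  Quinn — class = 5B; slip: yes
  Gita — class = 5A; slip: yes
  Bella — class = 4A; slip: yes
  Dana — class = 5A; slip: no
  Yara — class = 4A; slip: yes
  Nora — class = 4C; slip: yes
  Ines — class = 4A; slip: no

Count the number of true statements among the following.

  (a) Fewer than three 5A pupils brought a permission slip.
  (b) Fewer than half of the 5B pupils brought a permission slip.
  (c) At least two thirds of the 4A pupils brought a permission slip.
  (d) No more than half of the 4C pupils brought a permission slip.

(a) 5A: |A| = 9, |A ∩ B| = 3; needs |A ∩ B| < 3 — false.
(b) 5B: |A| = 8, |A ∩ B| = 3; needs |A ∩ B| < |A ∖ B| — true.
(c) 4A: |A| = 8, |A ∩ B| = 5; needs |A ∩ B| / |A| ≥ 2/3 — false.
(d) 4C: |A| = 7, |A ∩ B| = 4; needs |A ∩ B| ≤ |A ∖ B| — false.

1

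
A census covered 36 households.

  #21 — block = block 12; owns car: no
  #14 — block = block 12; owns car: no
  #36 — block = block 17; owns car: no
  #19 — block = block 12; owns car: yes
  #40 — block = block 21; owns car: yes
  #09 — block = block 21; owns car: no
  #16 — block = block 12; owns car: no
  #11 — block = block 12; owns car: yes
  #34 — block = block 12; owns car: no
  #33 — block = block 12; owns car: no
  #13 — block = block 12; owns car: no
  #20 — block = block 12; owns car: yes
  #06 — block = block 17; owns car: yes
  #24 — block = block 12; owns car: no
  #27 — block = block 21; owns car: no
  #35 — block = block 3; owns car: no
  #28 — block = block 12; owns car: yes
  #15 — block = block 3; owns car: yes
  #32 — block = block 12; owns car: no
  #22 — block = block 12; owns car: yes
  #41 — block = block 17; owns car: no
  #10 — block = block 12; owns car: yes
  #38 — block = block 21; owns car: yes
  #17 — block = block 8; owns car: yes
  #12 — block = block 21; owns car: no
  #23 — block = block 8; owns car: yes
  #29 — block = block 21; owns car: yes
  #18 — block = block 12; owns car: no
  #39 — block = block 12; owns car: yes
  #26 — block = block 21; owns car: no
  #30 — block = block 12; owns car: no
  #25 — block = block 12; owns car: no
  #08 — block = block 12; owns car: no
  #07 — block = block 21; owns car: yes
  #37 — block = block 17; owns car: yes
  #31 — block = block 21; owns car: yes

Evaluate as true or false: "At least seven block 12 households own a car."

Truth condition: |A ∩ B| ≥ 7.
|A| = 19, |A ∩ B| = 7, |A ∖ B| = 12.
|A ∩ B| = 7, so the statement is true.

True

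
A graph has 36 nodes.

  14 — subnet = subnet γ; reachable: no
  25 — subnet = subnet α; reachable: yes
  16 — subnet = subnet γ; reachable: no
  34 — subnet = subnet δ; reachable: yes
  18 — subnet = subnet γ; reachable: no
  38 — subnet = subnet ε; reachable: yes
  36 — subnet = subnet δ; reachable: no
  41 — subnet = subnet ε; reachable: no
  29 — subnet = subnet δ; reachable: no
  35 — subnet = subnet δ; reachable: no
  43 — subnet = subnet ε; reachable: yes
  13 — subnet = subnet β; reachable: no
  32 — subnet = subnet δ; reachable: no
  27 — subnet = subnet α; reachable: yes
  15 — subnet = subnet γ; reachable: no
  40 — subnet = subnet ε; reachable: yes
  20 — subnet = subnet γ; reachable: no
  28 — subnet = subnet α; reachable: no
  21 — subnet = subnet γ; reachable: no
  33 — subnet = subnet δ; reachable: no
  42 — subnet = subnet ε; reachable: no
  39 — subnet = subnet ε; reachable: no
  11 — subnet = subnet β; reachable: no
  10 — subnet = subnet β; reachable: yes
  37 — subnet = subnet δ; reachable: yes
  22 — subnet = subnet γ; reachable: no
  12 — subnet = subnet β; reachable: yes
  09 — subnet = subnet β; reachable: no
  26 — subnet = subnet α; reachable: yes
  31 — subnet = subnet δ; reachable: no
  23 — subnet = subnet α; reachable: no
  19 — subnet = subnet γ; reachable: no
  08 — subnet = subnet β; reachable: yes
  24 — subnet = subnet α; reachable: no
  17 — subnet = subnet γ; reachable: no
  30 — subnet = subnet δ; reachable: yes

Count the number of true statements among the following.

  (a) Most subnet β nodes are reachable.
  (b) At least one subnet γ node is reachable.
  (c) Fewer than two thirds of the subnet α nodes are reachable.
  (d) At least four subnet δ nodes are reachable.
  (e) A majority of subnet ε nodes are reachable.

(a) subnet β: |A| = 6, |A ∩ B| = 3; needs |A ∩ B| > |A ∖ B| — false.
(b) subnet γ: |A| = 9, |A ∩ B| = 0; needs A ∩ B ≠ ∅ (|A ∩ B| ≥ 1) — false.
(c) subnet α: |A| = 6, |A ∩ B| = 3; needs |A ∩ B| / |A| < 2/3 — true.
(d) subnet δ: |A| = 9, |A ∩ B| = 3; needs |A ∩ B| ≥ 4 — false.
(e) subnet ε: |A| = 6, |A ∩ B| = 3; needs |A ∩ B| > |A ∖ B| — false.

1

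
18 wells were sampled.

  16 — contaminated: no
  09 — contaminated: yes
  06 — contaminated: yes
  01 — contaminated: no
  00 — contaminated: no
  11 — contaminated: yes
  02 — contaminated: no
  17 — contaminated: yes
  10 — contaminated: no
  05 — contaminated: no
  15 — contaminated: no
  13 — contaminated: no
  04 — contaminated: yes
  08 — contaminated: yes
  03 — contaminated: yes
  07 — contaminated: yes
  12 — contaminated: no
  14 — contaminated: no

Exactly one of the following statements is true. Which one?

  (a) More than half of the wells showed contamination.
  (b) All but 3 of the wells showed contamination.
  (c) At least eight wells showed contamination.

(c)

|A| = 18, |A ∩ B| = 8, |A ∖ B| = 10.
(a) requires |A ∩ B| > |A ∖ B|: false.
(b) requires |A ∖ B| = 3: false.
(c) requires |A ∩ B| ≥ 8: true.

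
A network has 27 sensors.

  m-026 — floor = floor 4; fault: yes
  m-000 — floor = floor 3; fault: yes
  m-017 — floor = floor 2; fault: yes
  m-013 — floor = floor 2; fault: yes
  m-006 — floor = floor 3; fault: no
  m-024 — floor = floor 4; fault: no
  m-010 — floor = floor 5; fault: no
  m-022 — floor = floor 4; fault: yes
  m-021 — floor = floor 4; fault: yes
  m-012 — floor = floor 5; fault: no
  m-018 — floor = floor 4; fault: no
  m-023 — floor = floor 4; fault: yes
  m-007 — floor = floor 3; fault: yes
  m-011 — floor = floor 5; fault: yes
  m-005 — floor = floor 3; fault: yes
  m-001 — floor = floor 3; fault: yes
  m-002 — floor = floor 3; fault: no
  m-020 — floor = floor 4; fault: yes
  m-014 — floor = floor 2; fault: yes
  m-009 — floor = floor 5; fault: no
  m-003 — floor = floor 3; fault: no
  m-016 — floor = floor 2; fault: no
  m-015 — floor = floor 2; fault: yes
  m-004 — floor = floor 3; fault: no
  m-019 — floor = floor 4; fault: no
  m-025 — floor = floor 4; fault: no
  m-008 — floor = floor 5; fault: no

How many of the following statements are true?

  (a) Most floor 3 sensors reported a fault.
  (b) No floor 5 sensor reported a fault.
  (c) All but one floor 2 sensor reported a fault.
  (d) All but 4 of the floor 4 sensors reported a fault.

2

(a) floor 3: |A| = 8, |A ∩ B| = 4; needs |A ∩ B| > |A ∖ B| — false.
(b) floor 5: |A| = 5, |A ∩ B| = 1; needs A ∩ B = ∅ (|A ∩ B| = 0) — false.
(c) floor 2: |A| = 5, |A ∩ B| = 4; needs |A ∖ B| = 1 — true.
(d) floor 4: |A| = 9, |A ∩ B| = 5; needs |A ∖ B| = 4 — true.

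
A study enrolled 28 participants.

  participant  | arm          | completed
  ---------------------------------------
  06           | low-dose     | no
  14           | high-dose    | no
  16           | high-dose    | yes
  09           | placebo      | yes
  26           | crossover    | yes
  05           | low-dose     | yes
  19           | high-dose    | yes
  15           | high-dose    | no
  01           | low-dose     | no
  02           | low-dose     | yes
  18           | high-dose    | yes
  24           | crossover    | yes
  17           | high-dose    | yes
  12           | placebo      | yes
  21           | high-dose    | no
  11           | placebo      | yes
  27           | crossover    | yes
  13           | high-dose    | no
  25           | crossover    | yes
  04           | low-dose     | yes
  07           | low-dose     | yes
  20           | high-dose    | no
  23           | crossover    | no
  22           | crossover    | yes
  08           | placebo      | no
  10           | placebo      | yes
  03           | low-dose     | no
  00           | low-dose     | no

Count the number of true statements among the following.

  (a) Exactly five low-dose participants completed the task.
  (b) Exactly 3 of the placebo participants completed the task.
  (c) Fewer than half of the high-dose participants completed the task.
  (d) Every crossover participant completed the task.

1

(a) low-dose: |A| = 8, |A ∩ B| = 4; needs |A ∩ B| = 5 — false.
(b) placebo: |A| = 5, |A ∩ B| = 4; needs |A ∩ B| = 3 — false.
(c) high-dose: |A| = 9, |A ∩ B| = 4; needs |A ∩ B| < |A ∖ B| — true.
(d) crossover: |A| = 6, |A ∩ B| = 5; needs A ⊆ B, i.e. every element of A is in B (|A ∖ B| = 0) — false.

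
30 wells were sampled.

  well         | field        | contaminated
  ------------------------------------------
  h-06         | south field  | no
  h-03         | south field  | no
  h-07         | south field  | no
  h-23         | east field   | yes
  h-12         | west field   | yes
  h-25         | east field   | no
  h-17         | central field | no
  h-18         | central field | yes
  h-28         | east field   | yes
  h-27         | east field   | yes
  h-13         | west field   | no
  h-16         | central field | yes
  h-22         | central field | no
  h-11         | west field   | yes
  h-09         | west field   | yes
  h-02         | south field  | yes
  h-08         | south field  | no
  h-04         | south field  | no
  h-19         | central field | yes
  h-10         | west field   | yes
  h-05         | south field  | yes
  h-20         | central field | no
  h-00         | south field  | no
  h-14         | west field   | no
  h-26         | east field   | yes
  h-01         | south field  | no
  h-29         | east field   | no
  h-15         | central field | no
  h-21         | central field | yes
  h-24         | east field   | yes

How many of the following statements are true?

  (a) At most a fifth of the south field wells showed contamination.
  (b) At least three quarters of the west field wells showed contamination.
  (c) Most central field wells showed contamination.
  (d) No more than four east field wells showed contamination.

0

(a) south field: |A| = 9, |A ∩ B| = 2; needs |A ∩ B| / |A| ≤ 1/5 — false.
(b) west field: |A| = 6, |A ∩ B| = 4; needs |A ∩ B| / |A| ≥ 3/4 — false.
(c) central field: |A| = 8, |A ∩ B| = 4; needs |A ∩ B| > |A ∖ B| — false.
(d) east field: |A| = 7, |A ∩ B| = 5; needs |A ∩ B| ≤ 4 — false.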